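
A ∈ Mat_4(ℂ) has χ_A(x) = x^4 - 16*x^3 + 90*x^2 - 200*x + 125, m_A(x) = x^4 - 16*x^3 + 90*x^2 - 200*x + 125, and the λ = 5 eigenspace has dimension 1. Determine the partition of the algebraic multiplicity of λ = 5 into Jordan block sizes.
Block sizes for λ = 5: [3]

Step 1 — from the characteristic polynomial, algebraic multiplicity of λ = 5 is 3. From dim ker(A − (5)·I) = 1, there are exactly 1 Jordan blocks for λ = 5.
Step 2 — from the minimal polynomial, the factor (x − 5)^3 tells us the largest block for λ = 5 has size 3.
Step 3 — with total size 3, 1 blocks, and largest block 3, the block sizes (in nonincreasing order) are [3].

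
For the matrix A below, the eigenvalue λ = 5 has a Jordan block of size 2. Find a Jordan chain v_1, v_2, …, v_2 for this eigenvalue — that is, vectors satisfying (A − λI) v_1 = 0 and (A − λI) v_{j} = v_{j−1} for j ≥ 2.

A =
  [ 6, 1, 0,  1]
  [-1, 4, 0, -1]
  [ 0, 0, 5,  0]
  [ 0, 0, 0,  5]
A Jordan chain for λ = 5 of length 2:
v_1 = (1, -1, 0, 0)ᵀ
v_2 = (1, 0, 0, 0)ᵀ

Let N = A − (5)·I. We want v_2 with N^2 v_2 = 0 but N^1 v_2 ≠ 0; then v_{j-1} := N · v_j for j = 2, …, 2.

Pick v_2 = (1, 0, 0, 0)ᵀ.
Then v_1 = N · v_2 = (1, -1, 0, 0)ᵀ.

Sanity check: (A − (5)·I) v_1 = (0, 0, 0, 0)ᵀ = 0. ✓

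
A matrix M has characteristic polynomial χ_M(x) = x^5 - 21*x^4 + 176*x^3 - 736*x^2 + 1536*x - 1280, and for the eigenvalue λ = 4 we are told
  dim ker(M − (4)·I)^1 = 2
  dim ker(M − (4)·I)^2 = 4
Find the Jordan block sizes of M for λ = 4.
Block sizes for λ = 4: [2, 2]

From the dimensions of kernels of powers, the number of Jordan blocks of size at least j is d_j − d_{j−1} where d_j = dim ker(N^j) (with d_0 = 0). Computing the differences gives [2, 2].
The number of blocks of size exactly k is (#blocks of size ≥ k) − (#blocks of size ≥ k + 1), so the partition is: 2 block(s) of size 2.
In nonincreasing order the block sizes are [2, 2].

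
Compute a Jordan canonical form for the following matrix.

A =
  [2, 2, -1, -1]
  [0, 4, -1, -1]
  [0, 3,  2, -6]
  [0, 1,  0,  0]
J_3(2) ⊕ J_1(2)

The characteristic polynomial is
  det(x·I − A) = x^4 - 8*x^3 + 24*x^2 - 32*x + 16 = (x - 2)^4

Eigenvalues and multiplicities (the geometric multiplicity of λ is n − rank(A − λI), which equals the number of Jordan blocks for λ):
  λ = 2: algebraic multiplicity = 4, geometric multiplicity = 2

Determining the block sizes for each eigenvalue:
  λ = 2: with am = 4 and gm = 2, the partition is not yet determined (e.g. several partitions of 4 into 2 parts exist). Let N = A − (2)·I. Computing rank(N^1) = 2, rank(N^2) = 1, rank(N^3) = 0; the number of blocks of size ≥ j is rank(N^{j−1}) − rank(N^j), giving [2, 1, 1]. So we have 1 block(s) of size 3, 1 block(s) of size 1 → block sizes [3, 1]

Assembling the blocks gives a Jordan form
J =
  [2, 1, 0, 0]
  [0, 2, 1, 0]
  [0, 0, 2, 0]
  [0, 0, 0, 2]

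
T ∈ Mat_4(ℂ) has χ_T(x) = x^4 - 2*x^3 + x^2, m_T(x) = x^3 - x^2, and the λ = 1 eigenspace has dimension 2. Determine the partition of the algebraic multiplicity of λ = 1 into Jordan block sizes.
Block sizes for λ = 1: [1, 1]

Step 1 — from the characteristic polynomial, algebraic multiplicity of λ = 1 is 2. From dim ker(T − (1)·I) = 2, there are exactly 2 Jordan blocks for λ = 1.
Step 2 — from the minimal polynomial, the factor (x − 1) tells us the largest block for λ = 1 has size 1.
Step 3 — with total size 2, 2 blocks, and largest block 1, the block sizes (in nonincreasing order) are [1, 1].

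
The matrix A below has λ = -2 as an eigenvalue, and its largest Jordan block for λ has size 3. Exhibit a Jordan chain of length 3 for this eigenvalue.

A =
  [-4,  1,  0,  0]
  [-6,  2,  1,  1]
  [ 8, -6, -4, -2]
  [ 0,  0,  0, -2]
A Jordan chain for λ = -2 of length 3:
v_1 = (-2, -4, 4, 0)ᵀ
v_2 = (-2, -6, 8, 0)ᵀ
v_3 = (1, 0, 0, 0)ᵀ

Let N = A − (-2)·I. We want v_3 with N^3 v_3 = 0 but N^2 v_3 ≠ 0; then v_{j-1} := N · v_j for j = 3, …, 2.

Pick v_3 = (1, 0, 0, 0)ᵀ.
Then v_2 = N · v_3 = (-2, -6, 8, 0)ᵀ.
Then v_1 = N · v_2 = (-2, -4, 4, 0)ᵀ.

Sanity check: (A − (-2)·I) v_1 = (0, 0, 0, 0)ᵀ = 0. ✓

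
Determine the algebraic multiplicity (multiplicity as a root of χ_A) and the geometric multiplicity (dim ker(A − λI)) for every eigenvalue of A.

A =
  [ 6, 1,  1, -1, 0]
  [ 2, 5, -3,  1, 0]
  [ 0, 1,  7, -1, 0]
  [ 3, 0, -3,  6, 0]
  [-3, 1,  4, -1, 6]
λ = 6: alg = 5, geom = 3

Step 1 — factor the characteristic polynomial to read off the algebraic multiplicities:
  χ_A(x) = (x - 6)^5

Step 2 — compute geometric multiplicities via the rank-nullity identity g(λ) = n − rank(A − λI):
  rank(A − (6)·I) = 2, so dim ker(A − (6)·I) = n − 2 = 3

Summary:
  λ = 6: algebraic multiplicity = 5, geometric multiplicity = 3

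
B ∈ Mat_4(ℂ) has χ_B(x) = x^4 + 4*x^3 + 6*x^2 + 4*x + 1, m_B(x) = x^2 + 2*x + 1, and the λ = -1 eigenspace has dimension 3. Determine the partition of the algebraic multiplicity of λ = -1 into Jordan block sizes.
Block sizes for λ = -1: [2, 1, 1]

Step 1 — from the characteristic polynomial, algebraic multiplicity of λ = -1 is 4. From dim ker(B − (-1)·I) = 3, there are exactly 3 Jordan blocks for λ = -1.
Step 2 — from the minimal polynomial, the factor (x + 1)^2 tells us the largest block for λ = -1 has size 2.
Step 3 — with total size 4, 3 blocks, and largest block 2, the block sizes (in nonincreasing order) are [2, 1, 1].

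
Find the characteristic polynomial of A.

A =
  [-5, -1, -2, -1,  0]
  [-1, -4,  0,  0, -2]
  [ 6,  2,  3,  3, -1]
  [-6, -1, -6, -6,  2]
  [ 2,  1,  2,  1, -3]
x^5 + 15*x^4 + 90*x^3 + 270*x^2 + 405*x + 243

Expanding det(x·I − A) (e.g. by cofactor expansion or by noting that A is similar to its Jordan form J, which has the same characteristic polynomial as A) gives
  χ_A(x) = x^5 + 15*x^4 + 90*x^3 + 270*x^2 + 405*x + 243
which factors as (x + 3)^5. The eigenvalues (with algebraic multiplicities) are λ = -3 with multiplicity 5.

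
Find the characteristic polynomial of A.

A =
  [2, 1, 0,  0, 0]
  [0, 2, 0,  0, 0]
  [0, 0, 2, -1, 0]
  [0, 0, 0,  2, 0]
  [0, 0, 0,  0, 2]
x^5 - 10*x^4 + 40*x^3 - 80*x^2 + 80*x - 32

Expanding det(x·I − A) (e.g. by cofactor expansion or by noting that A is similar to its Jordan form J, which has the same characteristic polynomial as A) gives
  χ_A(x) = x^5 - 10*x^4 + 40*x^3 - 80*x^2 + 80*x - 32
which factors as (x - 2)^5. The eigenvalues (with algebraic multiplicities) are λ = 2 with multiplicity 5.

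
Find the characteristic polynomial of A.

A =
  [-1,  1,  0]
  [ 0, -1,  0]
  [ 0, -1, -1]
x^3 + 3*x^2 + 3*x + 1

Expanding det(x·I − A) (e.g. by cofactor expansion or by noting that A is similar to its Jordan form J, which has the same characteristic polynomial as A) gives
  χ_A(x) = x^3 + 3*x^2 + 3*x + 1
which factors as (x + 1)^3. The eigenvalues (with algebraic multiplicities) are λ = -1 with multiplicity 3.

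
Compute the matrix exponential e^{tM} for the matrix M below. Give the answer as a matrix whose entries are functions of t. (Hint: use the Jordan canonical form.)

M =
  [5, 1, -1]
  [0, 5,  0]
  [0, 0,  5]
e^{tM} =
  [exp(5*t), t*exp(5*t), -t*exp(5*t)]
  [0, exp(5*t), 0]
  [0, 0, exp(5*t)]

Strategy: write M = P · J · P⁻¹ where J is a Jordan canonical form, so e^{tM} = P · e^{tJ} · P⁻¹, and e^{tJ} can be computed block-by-block.

M has Jordan form
J =
  [5, 1, 0]
  [0, 5, 0]
  [0, 0, 5]
(up to reordering of blocks).

Per-block formulas:
  For a 2×2 Jordan block J_2(5): exp(t · J_2(5)) = e^(5t)·(I + t·N), where N is the 2×2 nilpotent shift.
  For a 1×1 block at λ = 5: exp(t · [5]) = [e^(5t)].

After assembling e^{tJ} and conjugating by P, we get:

e^{tM} =
  [exp(5*t), t*exp(5*t), -t*exp(5*t)]
  [0, exp(5*t), 0]
  [0, 0, exp(5*t)]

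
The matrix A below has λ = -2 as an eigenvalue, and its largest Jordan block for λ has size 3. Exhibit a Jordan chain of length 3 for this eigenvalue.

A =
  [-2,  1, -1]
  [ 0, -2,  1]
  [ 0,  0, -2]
A Jordan chain for λ = -2 of length 3:
v_1 = (1, 0, 0)ᵀ
v_2 = (-1, 1, 0)ᵀ
v_3 = (0, 0, 1)ᵀ

Let N = A − (-2)·I. We want v_3 with N^3 v_3 = 0 but N^2 v_3 ≠ 0; then v_{j-1} := N · v_j for j = 3, …, 2.

Pick v_3 = (0, 0, 1)ᵀ.
Then v_2 = N · v_3 = (-1, 1, 0)ᵀ.
Then v_1 = N · v_2 = (1, 0, 0)ᵀ.

Sanity check: (A − (-2)·I) v_1 = (0, 0, 0)ᵀ = 0. ✓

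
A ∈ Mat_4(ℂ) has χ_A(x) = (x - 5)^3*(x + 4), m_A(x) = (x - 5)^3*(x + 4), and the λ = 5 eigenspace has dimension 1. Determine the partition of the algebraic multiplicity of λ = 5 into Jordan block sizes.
Block sizes for λ = 5: [3]

Step 1 — from the characteristic polynomial, algebraic multiplicity of λ = 5 is 3. From dim ker(A − (5)·I) = 1, there are exactly 1 Jordan blocks for λ = 5.
Step 2 — from the minimal polynomial, the factor (x − 5)^3 tells us the largest block for λ = 5 has size 3.
Step 3 — with total size 3, 1 blocks, and largest block 3, the block sizes (in nonincreasing order) are [3].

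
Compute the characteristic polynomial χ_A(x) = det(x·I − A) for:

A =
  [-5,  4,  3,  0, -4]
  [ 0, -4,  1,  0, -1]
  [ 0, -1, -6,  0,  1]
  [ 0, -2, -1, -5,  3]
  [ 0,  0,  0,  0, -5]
x^5 + 25*x^4 + 250*x^3 + 1250*x^2 + 3125*x + 3125

Expanding det(x·I − A) (e.g. by cofactor expansion or by noting that A is similar to its Jordan form J, which has the same characteristic polynomial as A) gives
  χ_A(x) = x^5 + 25*x^4 + 250*x^3 + 1250*x^2 + 3125*x + 3125
which factors as (x + 5)^5. The eigenvalues (with algebraic multiplicities) are λ = -5 with multiplicity 5.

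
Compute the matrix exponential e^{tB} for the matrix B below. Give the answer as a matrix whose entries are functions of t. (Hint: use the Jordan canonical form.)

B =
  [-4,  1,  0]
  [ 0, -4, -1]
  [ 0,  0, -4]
e^{tB} =
  [exp(-4*t), t*exp(-4*t), -t^2*exp(-4*t)/2]
  [0, exp(-4*t), -t*exp(-4*t)]
  [0, 0, exp(-4*t)]

Strategy: write B = P · J · P⁻¹ where J is a Jordan canonical form, so e^{tB} = P · e^{tJ} · P⁻¹, and e^{tJ} can be computed block-by-block.

B has Jordan form
J =
  [-4,  1,  0]
  [ 0, -4,  1]
  [ 0,  0, -4]
(up to reordering of blocks).

Per-block formulas:
  For a 3×3 Jordan block J_3(-4): exp(t · J_3(-4)) = e^(-4t)·(I + t·N + (t^2/2)·N^2), where N is the 3×3 nilpotent shift.

After assembling e^{tJ} and conjugating by P, we get:

e^{tB} =
  [exp(-4*t), t*exp(-4*t), -t^2*exp(-4*t)/2]
  [0, exp(-4*t), -t*exp(-4*t)]
  [0, 0, exp(-4*t)]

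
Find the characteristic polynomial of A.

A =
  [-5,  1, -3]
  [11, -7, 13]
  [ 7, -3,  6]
x^3 + 6*x^2 + 12*x + 8

Expanding det(x·I − A) (e.g. by cofactor expansion or by noting that A is similar to its Jordan form J, which has the same characteristic polynomial as A) gives
  χ_A(x) = x^3 + 6*x^2 + 12*x + 8
which factors as (x + 2)^3. The eigenvalues (with algebraic multiplicities) are λ = -2 with multiplicity 3.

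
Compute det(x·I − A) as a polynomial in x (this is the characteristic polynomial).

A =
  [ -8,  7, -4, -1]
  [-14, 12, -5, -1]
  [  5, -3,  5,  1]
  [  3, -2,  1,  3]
x^4 - 12*x^3 + 54*x^2 - 108*x + 81

Expanding det(x·I − A) (e.g. by cofactor expansion or by noting that A is similar to its Jordan form J, which has the same characteristic polynomial as A) gives
  χ_A(x) = x^4 - 12*x^3 + 54*x^2 - 108*x + 81
which factors as (x - 3)^4. The eigenvalues (with algebraic multiplicities) are λ = 3 with multiplicity 4.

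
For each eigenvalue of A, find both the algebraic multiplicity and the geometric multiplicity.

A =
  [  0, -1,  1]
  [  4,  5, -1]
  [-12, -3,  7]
λ = 4: alg = 3, geom = 2

Step 1 — factor the characteristic polynomial to read off the algebraic multiplicities:
  χ_A(x) = (x - 4)^3

Step 2 — compute geometric multiplicities via the rank-nullity identity g(λ) = n − rank(A − λI):
  rank(A − (4)·I) = 1, so dim ker(A − (4)·I) = n − 1 = 2

Summary:
  λ = 4: algebraic multiplicity = 3, geometric multiplicity = 2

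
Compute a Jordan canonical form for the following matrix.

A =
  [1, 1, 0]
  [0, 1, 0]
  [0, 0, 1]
J_2(1) ⊕ J_1(1)

The characteristic polynomial is
  det(x·I − A) = x^3 - 3*x^2 + 3*x - 1 = (x - 1)^3

Eigenvalues and multiplicities (the geometric multiplicity of λ is n − rank(A − λI), which equals the number of Jordan blocks for λ):
  λ = 1: algebraic multiplicity = 3, geometric multiplicity = 2

Determining the block sizes for each eigenvalue:
  λ = 1: 2 blocks summing to 3 forces exactly one block of size 2 and the rest size 1 → block sizes [2, 1]

Assembling the blocks gives a Jordan form
J =
  [1, 1, 0]
  [0, 1, 0]
  [0, 0, 1]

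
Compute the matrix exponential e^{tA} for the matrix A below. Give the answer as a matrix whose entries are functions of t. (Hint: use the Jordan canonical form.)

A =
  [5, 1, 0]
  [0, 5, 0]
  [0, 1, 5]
e^{tA} =
  [exp(5*t), t*exp(5*t), 0]
  [0, exp(5*t), 0]
  [0, t*exp(5*t), exp(5*t)]

Strategy: write A = P · J · P⁻¹ where J is a Jordan canonical form, so e^{tA} = P · e^{tJ} · P⁻¹, and e^{tJ} can be computed block-by-block.

A has Jordan form
J =
  [5, 1, 0]
  [0, 5, 0]
  [0, 0, 5]
(up to reordering of blocks).

Per-block formulas:
  For a 1×1 block at λ = 5: exp(t · [5]) = [e^(5t)].
  For a 2×2 Jordan block J_2(5): exp(t · J_2(5)) = e^(5t)·(I + t·N), where N is the 2×2 nilpotent shift.

After assembling e^{tJ} and conjugating by P, we get:

e^{tA} =
  [exp(5*t), t*exp(5*t), 0]
  [0, exp(5*t), 0]
  [0, t*exp(5*t), exp(5*t)]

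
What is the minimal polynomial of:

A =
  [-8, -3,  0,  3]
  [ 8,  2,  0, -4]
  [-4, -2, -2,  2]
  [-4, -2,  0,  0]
x^2 + 4*x + 4

The characteristic polynomial is χ_A(x) = (x + 2)^4, so the eigenvalues are known. The minimal polynomial is
  m_A(x) = Π_λ (x − λ)^{k_λ}
where k_λ is the size of the *largest* Jordan block for λ (equivalently, the smallest k with (A − λI)^k v = 0 for every generalised eigenvector v of λ).

  λ = -2: largest Jordan block has size 2, contributing (x + 2)^2

So m_A(x) = (x + 2)^2 = x^2 + 4*x + 4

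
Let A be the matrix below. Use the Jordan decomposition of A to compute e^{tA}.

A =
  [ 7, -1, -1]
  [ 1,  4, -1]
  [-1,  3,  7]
e^{tA} =
  [t^2*exp(6*t)/2 + t*exp(6*t) + exp(6*t), -t^2*exp(6*t) - t*exp(6*t), -t^2*exp(6*t)/2 - t*exp(6*t)]
  [t*exp(6*t), -2*t*exp(6*t) + exp(6*t), -t*exp(6*t)]
  [t^2*exp(6*t)/2 - t*exp(6*t), -t^2*exp(6*t) + 3*t*exp(6*t), -t^2*exp(6*t)/2 + t*exp(6*t) + exp(6*t)]

Strategy: write A = P · J · P⁻¹ where J is a Jordan canonical form, so e^{tA} = P · e^{tJ} · P⁻¹, and e^{tJ} can be computed block-by-block.

A has Jordan form
J =
  [6, 1, 0]
  [0, 6, 1]
  [0, 0, 6]
(up to reordering of blocks).

Per-block formulas:
  For a 3×3 Jordan block J_3(6): exp(t · J_3(6)) = e^(6t)·(I + t·N + (t^2/2)·N^2), where N is the 3×3 nilpotent shift.

After assembling e^{tJ} and conjugating by P, we get:

e^{tA} =
  [t^2*exp(6*t)/2 + t*exp(6*t) + exp(6*t), -t^2*exp(6*t) - t*exp(6*t), -t^2*exp(6*t)/2 - t*exp(6*t)]
  [t*exp(6*t), -2*t*exp(6*t) + exp(6*t), -t*exp(6*t)]
  [t^2*exp(6*t)/2 - t*exp(6*t), -t^2*exp(6*t) + 3*t*exp(6*t), -t^2*exp(6*t)/2 + t*exp(6*t) + exp(6*t)]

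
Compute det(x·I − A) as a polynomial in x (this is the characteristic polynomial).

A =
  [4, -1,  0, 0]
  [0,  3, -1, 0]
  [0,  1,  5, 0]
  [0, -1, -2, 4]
x^4 - 16*x^3 + 96*x^2 - 256*x + 256

Expanding det(x·I − A) (e.g. by cofactor expansion or by noting that A is similar to its Jordan form J, which has the same characteristic polynomial as A) gives
  χ_A(x) = x^4 - 16*x^3 + 96*x^2 - 256*x + 256
which factors as (x - 4)^4. The eigenvalues (with algebraic multiplicities) are λ = 4 with multiplicity 4.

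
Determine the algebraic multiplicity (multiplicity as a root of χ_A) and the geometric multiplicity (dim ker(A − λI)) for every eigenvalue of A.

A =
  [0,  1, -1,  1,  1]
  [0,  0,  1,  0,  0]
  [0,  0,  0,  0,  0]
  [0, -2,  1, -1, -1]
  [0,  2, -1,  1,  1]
λ = 0: alg = 5, geom = 2

Step 1 — factor the characteristic polynomial to read off the algebraic multiplicities:
  χ_A(x) = x^5

Step 2 — compute geometric multiplicities via the rank-nullity identity g(λ) = n − rank(A − λI):
  rank(A − (0)·I) = 3, so dim ker(A − (0)·I) = n − 3 = 2

Summary:
  λ = 0: algebraic multiplicity = 5, geometric multiplicity = 2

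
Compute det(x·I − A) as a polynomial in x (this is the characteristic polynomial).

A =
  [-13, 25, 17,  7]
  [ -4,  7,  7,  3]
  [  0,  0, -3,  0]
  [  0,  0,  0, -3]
x^4 + 12*x^3 + 54*x^2 + 108*x + 81

Expanding det(x·I − A) (e.g. by cofactor expansion or by noting that A is similar to its Jordan form J, which has the same characteristic polynomial as A) gives
  χ_A(x) = x^4 + 12*x^3 + 54*x^2 + 108*x + 81
which factors as (x + 3)^4. The eigenvalues (with algebraic multiplicities) are λ = -3 with multiplicity 4.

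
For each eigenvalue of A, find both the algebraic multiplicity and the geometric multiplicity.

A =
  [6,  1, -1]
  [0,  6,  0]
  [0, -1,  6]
λ = 6: alg = 3, geom = 1

Step 1 — factor the characteristic polynomial to read off the algebraic multiplicities:
  χ_A(x) = (x - 6)^3

Step 2 — compute geometric multiplicities via the rank-nullity identity g(λ) = n − rank(A − λI):
  rank(A − (6)·I) = 2, so dim ker(A − (6)·I) = n − 2 = 1

Summary:
  λ = 6: algebraic multiplicity = 3, geometric multiplicity = 1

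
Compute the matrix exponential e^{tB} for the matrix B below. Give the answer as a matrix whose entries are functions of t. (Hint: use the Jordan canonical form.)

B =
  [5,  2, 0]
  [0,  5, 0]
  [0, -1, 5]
e^{tB} =
  [exp(5*t), 2*t*exp(5*t), 0]
  [0, exp(5*t), 0]
  [0, -t*exp(5*t), exp(5*t)]

Strategy: write B = P · J · P⁻¹ where J is a Jordan canonical form, so e^{tB} = P · e^{tJ} · P⁻¹, and e^{tJ} can be computed block-by-block.

B has Jordan form
J =
  [5, 1, 0]
  [0, 5, 0]
  [0, 0, 5]
(up to reordering of blocks).

Per-block formulas:
  For a 1×1 block at λ = 5: exp(t · [5]) = [e^(5t)].
  For a 2×2 Jordan block J_2(5): exp(t · J_2(5)) = e^(5t)·(I + t·N), where N is the 2×2 nilpotent shift.

After assembling e^{tJ} and conjugating by P, we get:

e^{tB} =
  [exp(5*t), 2*t*exp(5*t), 0]
  [0, exp(5*t), 0]
  [0, -t*exp(5*t), exp(5*t)]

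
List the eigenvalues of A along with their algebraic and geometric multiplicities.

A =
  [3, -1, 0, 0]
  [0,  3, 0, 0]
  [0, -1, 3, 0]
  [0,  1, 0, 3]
λ = 3: alg = 4, geom = 3

Step 1 — factor the characteristic polynomial to read off the algebraic multiplicities:
  χ_A(x) = (x - 3)^4

Step 2 — compute geometric multiplicities via the rank-nullity identity g(λ) = n − rank(A − λI):
  rank(A − (3)·I) = 1, so dim ker(A − (3)·I) = n − 1 = 3

Summary:
  λ = 3: algebraic multiplicity = 4, geometric multiplicity = 3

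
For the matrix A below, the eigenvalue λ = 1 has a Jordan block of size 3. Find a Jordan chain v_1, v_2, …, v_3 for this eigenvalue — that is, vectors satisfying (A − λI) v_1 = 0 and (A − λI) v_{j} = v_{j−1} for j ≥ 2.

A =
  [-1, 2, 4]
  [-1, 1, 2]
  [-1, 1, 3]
A Jordan chain for λ = 1 of length 3:
v_1 = (-2, 0, -1)ᵀ
v_2 = (-2, -1, -1)ᵀ
v_3 = (1, 0, 0)ᵀ

Let N = A − (1)·I. We want v_3 with N^3 v_3 = 0 but N^2 v_3 ≠ 0; then v_{j-1} := N · v_j for j = 3, …, 2.

Pick v_3 = (1, 0, 0)ᵀ.
Then v_2 = N · v_3 = (-2, -1, -1)ᵀ.
Then v_1 = N · v_2 = (-2, 0, -1)ᵀ.

Sanity check: (A − (1)·I) v_1 = (0, 0, 0)ᵀ = 0. ✓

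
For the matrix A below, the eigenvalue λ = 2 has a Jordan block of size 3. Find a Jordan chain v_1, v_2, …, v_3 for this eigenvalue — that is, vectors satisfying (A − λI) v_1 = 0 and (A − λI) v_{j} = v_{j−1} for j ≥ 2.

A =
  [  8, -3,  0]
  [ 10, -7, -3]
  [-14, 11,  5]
A Jordan chain for λ = 2 of length 3:
v_1 = (6, 12, -16)ᵀ
v_2 = (6, 10, -14)ᵀ
v_3 = (1, 0, 0)ᵀ

Let N = A − (2)·I. We want v_3 with N^3 v_3 = 0 but N^2 v_3 ≠ 0; then v_{j-1} := N · v_j for j = 3, …, 2.

Pick v_3 = (1, 0, 0)ᵀ.
Then v_2 = N · v_3 = (6, 10, -14)ᵀ.
Then v_1 = N · v_2 = (6, 12, -16)ᵀ.

Sanity check: (A − (2)·I) v_1 = (0, 0, 0)ᵀ = 0. ✓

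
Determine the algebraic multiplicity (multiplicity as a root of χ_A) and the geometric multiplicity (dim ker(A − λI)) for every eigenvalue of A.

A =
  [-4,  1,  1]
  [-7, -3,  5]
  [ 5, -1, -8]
λ = -5: alg = 3, geom = 1

Step 1 — factor the characteristic polynomial to read off the algebraic multiplicities:
  χ_A(x) = (x + 5)^3

Step 2 — compute geometric multiplicities via the rank-nullity identity g(λ) = n − rank(A − λI):
  rank(A − (-5)·I) = 2, so dim ker(A − (-5)·I) = n − 2 = 1

Summary:
  λ = -5: algebraic multiplicity = 3, geometric multiplicity = 1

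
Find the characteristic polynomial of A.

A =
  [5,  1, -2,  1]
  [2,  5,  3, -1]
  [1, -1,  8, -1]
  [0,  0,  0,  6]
x^4 - 24*x^3 + 216*x^2 - 864*x + 1296

Expanding det(x·I − A) (e.g. by cofactor expansion or by noting that A is similar to its Jordan form J, which has the same characteristic polynomial as A) gives
  χ_A(x) = x^4 - 24*x^3 + 216*x^2 - 864*x + 1296
which factors as (x - 6)^4. The eigenvalues (with algebraic multiplicities) are λ = 6 with multiplicity 4.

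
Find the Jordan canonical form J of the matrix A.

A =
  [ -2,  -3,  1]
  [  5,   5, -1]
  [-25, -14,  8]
J_1(3) ⊕ J_2(4)

The characteristic polynomial is
  det(x·I − A) = x^3 - 11*x^2 + 40*x - 48 = (x - 4)^2*(x - 3)

Eigenvalues and multiplicities (the geometric multiplicity of λ is n − rank(A − λI), which equals the number of Jordan blocks for λ):
  λ = 3: algebraic multiplicity = 1, geometric multiplicity = 1
  λ = 4: algebraic multiplicity = 2, geometric multiplicity = 1

Determining the block sizes for each eigenvalue:
  λ = 3: one block (gm = 1), so the single block has size am = 1 → block sizes [1]
  λ = 4: one block (gm = 1), so the single block has size am = 2 → block sizes [2]

Assembling the blocks gives a Jordan form
J =
  [3, 0, 0]
  [0, 4, 1]
  [0, 0, 4]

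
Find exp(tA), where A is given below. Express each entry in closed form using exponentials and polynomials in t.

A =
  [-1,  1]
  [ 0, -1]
e^{tA} =
  [exp(-t), t*exp(-t)]
  [0, exp(-t)]

Strategy: write A = P · J · P⁻¹ where J is a Jordan canonical form, so e^{tA} = P · e^{tJ} · P⁻¹, and e^{tJ} can be computed block-by-block.

A has Jordan form
J =
  [-1,  1]
  [ 0, -1]
(up to reordering of blocks).

Per-block formulas:
  For a 2×2 Jordan block J_2(-1): exp(t · J_2(-1)) = e^(-1t)·(I + t·N), where N is the 2×2 nilpotent shift.

After assembling e^{tJ} and conjugating by P, we get:

e^{tA} =
  [exp(-t), t*exp(-t)]
  [0, exp(-t)]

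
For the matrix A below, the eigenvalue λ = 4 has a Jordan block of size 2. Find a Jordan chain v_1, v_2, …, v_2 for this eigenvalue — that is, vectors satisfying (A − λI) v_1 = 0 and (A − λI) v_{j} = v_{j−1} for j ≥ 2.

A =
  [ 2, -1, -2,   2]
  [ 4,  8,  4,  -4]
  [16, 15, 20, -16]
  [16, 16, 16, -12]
A Jordan chain for λ = 4 of length 2:
v_1 = (-1, 0, 1, 0)ᵀ
v_2 = (1, -1, 0, 0)ᵀ

Let N = A − (4)·I. We want v_2 with N^2 v_2 = 0 but N^1 v_2 ≠ 0; then v_{j-1} := N · v_j for j = 2, …, 2.

Pick v_2 = (1, -1, 0, 0)ᵀ.
Then v_1 = N · v_2 = (-1, 0, 1, 0)ᵀ.

Sanity check: (A − (4)·I) v_1 = (0, 0, 0, 0)ᵀ = 0. ✓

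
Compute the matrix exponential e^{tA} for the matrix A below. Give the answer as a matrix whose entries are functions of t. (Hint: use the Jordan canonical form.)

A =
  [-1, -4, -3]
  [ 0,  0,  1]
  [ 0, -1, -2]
e^{tA} =
  [exp(-t), -t^2*exp(-t)/2 - 4*t*exp(-t), -t^2*exp(-t)/2 - 3*t*exp(-t)]
  [0, t*exp(-t) + exp(-t), t*exp(-t)]
  [0, -t*exp(-t), -t*exp(-t) + exp(-t)]

Strategy: write A = P · J · P⁻¹ where J is a Jordan canonical form, so e^{tA} = P · e^{tJ} · P⁻¹, and e^{tJ} can be computed block-by-block.

A has Jordan form
J =
  [-1,  1,  0]
  [ 0, -1,  1]
  [ 0,  0, -1]
(up to reordering of blocks).

Per-block formulas:
  For a 3×3 Jordan block J_3(-1): exp(t · J_3(-1)) = e^(-1t)·(I + t·N + (t^2/2)·N^2), where N is the 3×3 nilpotent shift.

After assembling e^{tJ} and conjugating by P, we get:

e^{tA} =
  [exp(-t), -t^2*exp(-t)/2 - 4*t*exp(-t), -t^2*exp(-t)/2 - 3*t*exp(-t)]
  [0, t*exp(-t) + exp(-t), t*exp(-t)]
  [0, -t*exp(-t), -t*exp(-t) + exp(-t)]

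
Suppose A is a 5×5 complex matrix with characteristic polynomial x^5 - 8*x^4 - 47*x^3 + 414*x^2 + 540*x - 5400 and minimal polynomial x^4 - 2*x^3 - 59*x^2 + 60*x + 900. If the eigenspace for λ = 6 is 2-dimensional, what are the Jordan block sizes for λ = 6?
Block sizes for λ = 6: [2, 1]

Step 1 — from the characteristic polynomial, algebraic multiplicity of λ = 6 is 3. From dim ker(A − (6)·I) = 2, there are exactly 2 Jordan blocks for λ = 6.
Step 2 — from the minimal polynomial, the factor (x − 6)^2 tells us the largest block for λ = 6 has size 2.
Step 3 — with total size 3, 2 blocks, and largest block 2, the block sizes (in nonincreasing order) are [2, 1].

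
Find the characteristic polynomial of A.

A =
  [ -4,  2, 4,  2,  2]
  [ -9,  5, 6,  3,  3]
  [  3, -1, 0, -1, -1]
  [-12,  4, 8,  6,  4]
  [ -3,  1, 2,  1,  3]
x^5 - 10*x^4 + 40*x^3 - 80*x^2 + 80*x - 32

Expanding det(x·I − A) (e.g. by cofactor expansion or by noting that A is similar to its Jordan form J, which has the same characteristic polynomial as A) gives
  χ_A(x) = x^5 - 10*x^4 + 40*x^3 - 80*x^2 + 80*x - 32
which factors as (x - 2)^5. The eigenvalues (with algebraic multiplicities) are λ = 2 with multiplicity 5.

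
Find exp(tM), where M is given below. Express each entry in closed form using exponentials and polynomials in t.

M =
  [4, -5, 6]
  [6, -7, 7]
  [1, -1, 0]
e^{tM} =
  [t^2*exp(-t)/2 + 5*t*exp(-t) + exp(-t), -t^2*exp(-t)/2 - 5*t*exp(-t), t^2*exp(-t)/2 + 6*t*exp(-t)]
  [t^2*exp(-t)/2 + 6*t*exp(-t), -t^2*exp(-t)/2 - 6*t*exp(-t) + exp(-t), t^2*exp(-t)/2 + 7*t*exp(-t)]
  [t*exp(-t), -t*exp(-t), t*exp(-t) + exp(-t)]

Strategy: write M = P · J · P⁻¹ where J is a Jordan canonical form, so e^{tM} = P · e^{tJ} · P⁻¹, and e^{tJ} can be computed block-by-block.

M has Jordan form
J =
  [-1,  1,  0]
  [ 0, -1,  1]
  [ 0,  0, -1]
(up to reordering of blocks).

Per-block formulas:
  For a 3×3 Jordan block J_3(-1): exp(t · J_3(-1)) = e^(-1t)·(I + t·N + (t^2/2)·N^2), where N is the 3×3 nilpotent shift.

After assembling e^{tJ} and conjugating by P, we get:

e^{tM} =
  [t^2*exp(-t)/2 + 5*t*exp(-t) + exp(-t), -t^2*exp(-t)/2 - 5*t*exp(-t), t^2*exp(-t)/2 + 6*t*exp(-t)]
  [t^2*exp(-t)/2 + 6*t*exp(-t), -t^2*exp(-t)/2 - 6*t*exp(-t) + exp(-t), t^2*exp(-t)/2 + 7*t*exp(-t)]
  [t*exp(-t), -t*exp(-t), t*exp(-t) + exp(-t)]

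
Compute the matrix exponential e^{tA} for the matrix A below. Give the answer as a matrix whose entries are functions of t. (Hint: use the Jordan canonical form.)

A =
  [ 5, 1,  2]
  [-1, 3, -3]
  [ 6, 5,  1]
e^{tA} =
  [15*t^2*exp(3*t)/2 + 2*t*exp(3*t) + exp(3*t), 6*t^2*exp(3*t) + t*exp(3*t), -3*t^2*exp(3*t)/2 + 2*t*exp(3*t)]
  [-10*t^2*exp(3*t) - t*exp(3*t), -8*t^2*exp(3*t) + exp(3*t), 2*t^2*exp(3*t) - 3*t*exp(3*t)]
  [-5*t^2*exp(3*t)/2 + 6*t*exp(3*t), -2*t^2*exp(3*t) + 5*t*exp(3*t), t^2*exp(3*t)/2 - 2*t*exp(3*t) + exp(3*t)]

Strategy: write A = P · J · P⁻¹ where J is a Jordan canonical form, so e^{tA} = P · e^{tJ} · P⁻¹, and e^{tJ} can be computed block-by-block.

A has Jordan form
J =
  [3, 1, 0]
  [0, 3, 1]
  [0, 0, 3]
(up to reordering of blocks).

Per-block formulas:
  For a 3×3 Jordan block J_3(3): exp(t · J_3(3)) = e^(3t)·(I + t·N + (t^2/2)·N^2), where N is the 3×3 nilpotent shift.

After assembling e^{tJ} and conjugating by P, we get:

e^{tA} =
  [15*t^2*exp(3*t)/2 + 2*t*exp(3*t) + exp(3*t), 6*t^2*exp(3*t) + t*exp(3*t), -3*t^2*exp(3*t)/2 + 2*t*exp(3*t)]
  [-10*t^2*exp(3*t) - t*exp(3*t), -8*t^2*exp(3*t) + exp(3*t), 2*t^2*exp(3*t) - 3*t*exp(3*t)]
  [-5*t^2*exp(3*t)/2 + 6*t*exp(3*t), -2*t^2*exp(3*t) + 5*t*exp(3*t), t^2*exp(3*t)/2 - 2*t*exp(3*t) + exp(3*t)]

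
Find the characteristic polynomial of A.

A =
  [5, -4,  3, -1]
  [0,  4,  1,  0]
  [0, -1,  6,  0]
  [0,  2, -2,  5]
x^4 - 20*x^3 + 150*x^2 - 500*x + 625

Expanding det(x·I − A) (e.g. by cofactor expansion or by noting that A is similar to its Jordan form J, which has the same characteristic polynomial as A) gives
  χ_A(x) = x^4 - 20*x^3 + 150*x^2 - 500*x + 625
which factors as (x - 5)^4. The eigenvalues (with algebraic multiplicities) are λ = 5 with multiplicity 4.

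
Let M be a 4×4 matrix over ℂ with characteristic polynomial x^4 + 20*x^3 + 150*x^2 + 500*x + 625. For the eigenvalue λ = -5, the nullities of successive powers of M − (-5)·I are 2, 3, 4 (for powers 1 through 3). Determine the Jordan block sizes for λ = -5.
Block sizes for λ = -5: [3, 1]

From the dimensions of kernels of powers, the number of Jordan blocks of size at least j is d_j − d_{j−1} where d_j = dim ker(N^j) (with d_0 = 0). Computing the differences gives [2, 1, 1].
The number of blocks of size exactly k is (#blocks of size ≥ k) − (#blocks of size ≥ k + 1), so the partition is: 1 block(s) of size 1, 1 block(s) of size 3.
In nonincreasing order the block sizes are [3, 1].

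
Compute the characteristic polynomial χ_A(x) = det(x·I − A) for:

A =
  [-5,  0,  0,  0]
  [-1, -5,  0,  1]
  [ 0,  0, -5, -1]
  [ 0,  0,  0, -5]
x^4 + 20*x^3 + 150*x^2 + 500*x + 625

Expanding det(x·I − A) (e.g. by cofactor expansion or by noting that A is similar to its Jordan form J, which has the same characteristic polynomial as A) gives
  χ_A(x) = x^4 + 20*x^3 + 150*x^2 + 500*x + 625
which factors as (x + 5)^4. The eigenvalues (with algebraic multiplicities) are λ = -5 with multiplicity 4.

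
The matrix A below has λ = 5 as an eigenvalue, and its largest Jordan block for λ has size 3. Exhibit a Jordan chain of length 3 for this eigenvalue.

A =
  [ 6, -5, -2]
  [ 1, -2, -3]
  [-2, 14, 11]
A Jordan chain for λ = 5 of length 3:
v_1 = (2, 2, -4)ᵀ
v_2 = (-5, -7, 14)ᵀ
v_3 = (0, 1, 0)ᵀ

Let N = A − (5)·I. We want v_3 with N^3 v_3 = 0 but N^2 v_3 ≠ 0; then v_{j-1} := N · v_j for j = 3, …, 2.

Pick v_3 = (0, 1, 0)ᵀ.
Then v_2 = N · v_3 = (-5, -7, 14)ᵀ.
Then v_1 = N · v_2 = (2, 2, -4)ᵀ.

Sanity check: (A − (5)·I) v_1 = (0, 0, 0)ᵀ = 0. ✓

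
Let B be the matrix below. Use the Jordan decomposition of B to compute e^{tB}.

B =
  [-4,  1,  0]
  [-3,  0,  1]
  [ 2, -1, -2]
e^{tB} =
  [t^2*exp(-2*t)/2 - 2*t*exp(-2*t) + exp(-2*t), t*exp(-2*t), t^2*exp(-2*t)/2]
  [t^2*exp(-2*t) - 3*t*exp(-2*t), 2*t*exp(-2*t) + exp(-2*t), t^2*exp(-2*t) + t*exp(-2*t)]
  [-t^2*exp(-2*t)/2 + 2*t*exp(-2*t), -t*exp(-2*t), -t^2*exp(-2*t)/2 + exp(-2*t)]

Strategy: write B = P · J · P⁻¹ where J is a Jordan canonical form, so e^{tB} = P · e^{tJ} · P⁻¹, and e^{tJ} can be computed block-by-block.

B has Jordan form
J =
  [-2,  1,  0]
  [ 0, -2,  1]
  [ 0,  0, -2]
(up to reordering of blocks).

Per-block formulas:
  For a 3×3 Jordan block J_3(-2): exp(t · J_3(-2)) = e^(-2t)·(I + t·N + (t^2/2)·N^2), where N is the 3×3 nilpotent shift.

After assembling e^{tJ} and conjugating by P, we get:

e^{tB} =
  [t^2*exp(-2*t)/2 - 2*t*exp(-2*t) + exp(-2*t), t*exp(-2*t), t^2*exp(-2*t)/2]
  [t^2*exp(-2*t) - 3*t*exp(-2*t), 2*t*exp(-2*t) + exp(-2*t), t^2*exp(-2*t) + t*exp(-2*t)]
  [-t^2*exp(-2*t)/2 + 2*t*exp(-2*t), -t*exp(-2*t), -t^2*exp(-2*t)/2 + exp(-2*t)]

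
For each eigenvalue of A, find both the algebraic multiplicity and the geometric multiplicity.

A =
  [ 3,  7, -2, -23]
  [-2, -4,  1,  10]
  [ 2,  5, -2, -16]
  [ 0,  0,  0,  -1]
λ = -1: alg = 4, geom = 2

Step 1 — factor the characteristic polynomial to read off the algebraic multiplicities:
  χ_A(x) = (x + 1)^4

Step 2 — compute geometric multiplicities via the rank-nullity identity g(λ) = n − rank(A − λI):
  rank(A − (-1)·I) = 2, so dim ker(A − (-1)·I) = n − 2 = 2

Summary:
  λ = -1: algebraic multiplicity = 4, geometric multiplicity = 2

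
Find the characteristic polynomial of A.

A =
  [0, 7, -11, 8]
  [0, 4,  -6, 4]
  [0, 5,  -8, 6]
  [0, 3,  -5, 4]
x^4

Expanding det(x·I − A) (e.g. by cofactor expansion or by noting that A is similar to its Jordan form J, which has the same characteristic polynomial as A) gives
  χ_A(x) = x^4
which factors as x^4. The eigenvalues (with algebraic multiplicities) are λ = 0 with multiplicity 4.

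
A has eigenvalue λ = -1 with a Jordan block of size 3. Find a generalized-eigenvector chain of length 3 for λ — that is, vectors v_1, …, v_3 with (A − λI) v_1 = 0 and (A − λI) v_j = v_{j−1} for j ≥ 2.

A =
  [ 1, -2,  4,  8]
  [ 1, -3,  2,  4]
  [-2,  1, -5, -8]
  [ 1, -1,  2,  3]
A Jordan chain for λ = -1 of length 3:
v_1 = (2, 0, -3, 1)ᵀ
v_2 = (2, 1, -2, 1)ᵀ
v_3 = (1, 0, 0, 0)ᵀ

Let N = A − (-1)·I. We want v_3 with N^3 v_3 = 0 but N^2 v_3 ≠ 0; then v_{j-1} := N · v_j for j = 3, …, 2.

Pick v_3 = (1, 0, 0, 0)ᵀ.
Then v_2 = N · v_3 = (2, 1, -2, 1)ᵀ.
Then v_1 = N · v_2 = (2, 0, -3, 1)ᵀ.

Sanity check: (A − (-1)·I) v_1 = (0, 0, 0, 0)ᵀ = 0. ✓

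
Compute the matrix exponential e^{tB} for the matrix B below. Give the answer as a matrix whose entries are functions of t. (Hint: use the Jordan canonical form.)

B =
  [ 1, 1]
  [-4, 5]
e^{tB} =
  [-2*t*exp(3*t) + exp(3*t), t*exp(3*t)]
  [-4*t*exp(3*t), 2*t*exp(3*t) + exp(3*t)]

Strategy: write B = P · J · P⁻¹ where J is a Jordan canonical form, so e^{tB} = P · e^{tJ} · P⁻¹, and e^{tJ} can be computed block-by-block.

B has Jordan form
J =
  [3, 1]
  [0, 3]
(up to reordering of blocks).

Per-block formulas:
  For a 2×2 Jordan block J_2(3): exp(t · J_2(3)) = e^(3t)·(I + t·N), where N is the 2×2 nilpotent shift.

After assembling e^{tJ} and conjugating by P, we get:

e^{tB} =
  [-2*t*exp(3*t) + exp(3*t), t*exp(3*t)]
  [-4*t*exp(3*t), 2*t*exp(3*t) + exp(3*t)]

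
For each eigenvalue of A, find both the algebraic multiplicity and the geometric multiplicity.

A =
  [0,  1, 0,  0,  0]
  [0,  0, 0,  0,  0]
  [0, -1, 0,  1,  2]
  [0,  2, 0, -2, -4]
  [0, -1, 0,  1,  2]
λ = 0: alg = 5, geom = 3

Step 1 — factor the characteristic polynomial to read off the algebraic multiplicities:
  χ_A(x) = x^5

Step 2 — compute geometric multiplicities via the rank-nullity identity g(λ) = n − rank(A − λI):
  rank(A − (0)·I) = 2, so dim ker(A − (0)·I) = n − 2 = 3

Summary:
  λ = 0: algebraic multiplicity = 5, geometric multiplicity = 3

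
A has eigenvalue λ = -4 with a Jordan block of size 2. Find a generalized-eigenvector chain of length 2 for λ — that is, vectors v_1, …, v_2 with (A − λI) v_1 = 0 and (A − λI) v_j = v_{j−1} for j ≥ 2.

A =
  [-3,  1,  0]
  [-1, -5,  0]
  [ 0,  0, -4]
A Jordan chain for λ = -4 of length 2:
v_1 = (1, -1, 0)ᵀ
v_2 = (1, 0, 0)ᵀ

Let N = A − (-4)·I. We want v_2 with N^2 v_2 = 0 but N^1 v_2 ≠ 0; then v_{j-1} := N · v_j for j = 2, …, 2.

Pick v_2 = (1, 0, 0)ᵀ.
Then v_1 = N · v_2 = (1, -1, 0)ᵀ.

Sanity check: (A − (-4)·I) v_1 = (0, 0, 0)ᵀ = 0. ✓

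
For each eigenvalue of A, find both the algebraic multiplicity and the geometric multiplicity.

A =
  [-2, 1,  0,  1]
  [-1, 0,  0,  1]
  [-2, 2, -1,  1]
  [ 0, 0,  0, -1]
λ = -1: alg = 4, geom = 2

Step 1 — factor the characteristic polynomial to read off the algebraic multiplicities:
  χ_A(x) = (x + 1)^4

Step 2 — compute geometric multiplicities via the rank-nullity identity g(λ) = n − rank(A − λI):
  rank(A − (-1)·I) = 2, so dim ker(A − (-1)·I) = n − 2 = 2

Summary:
  λ = -1: algebraic multiplicity = 4, geometric multiplicity = 2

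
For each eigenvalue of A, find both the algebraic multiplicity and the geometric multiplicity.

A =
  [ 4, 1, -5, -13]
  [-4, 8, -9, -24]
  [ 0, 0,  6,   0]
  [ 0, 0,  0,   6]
λ = 6: alg = 4, geom = 2

Step 1 — factor the characteristic polynomial to read off the algebraic multiplicities:
  χ_A(x) = (x - 6)^4

Step 2 — compute geometric multiplicities via the rank-nullity identity g(λ) = n − rank(A − λI):
  rank(A − (6)·I) = 2, so dim ker(A − (6)·I) = n − 2 = 2

Summary:
  λ = 6: algebraic multiplicity = 4, geometric multiplicity = 2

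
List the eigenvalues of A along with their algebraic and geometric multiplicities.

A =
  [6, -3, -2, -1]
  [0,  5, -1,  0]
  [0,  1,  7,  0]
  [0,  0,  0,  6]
λ = 6: alg = 4, geom = 2

Step 1 — factor the characteristic polynomial to read off the algebraic multiplicities:
  χ_A(x) = (x - 6)^4

Step 2 — compute geometric multiplicities via the rank-nullity identity g(λ) = n − rank(A − λI):
  rank(A − (6)·I) = 2, so dim ker(A − (6)·I) = n − 2 = 2

Summary:
  λ = 6: algebraic multiplicity = 4, geometric multiplicity = 2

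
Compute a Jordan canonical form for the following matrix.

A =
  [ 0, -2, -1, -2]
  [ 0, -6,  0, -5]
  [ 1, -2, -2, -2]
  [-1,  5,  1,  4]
J_3(-1) ⊕ J_1(-1)

The characteristic polynomial is
  det(x·I − A) = x^4 + 4*x^3 + 6*x^2 + 4*x + 1 = (x + 1)^4

Eigenvalues and multiplicities (the geometric multiplicity of λ is n − rank(A − λI), which equals the number of Jordan blocks for λ):
  λ = -1: algebraic multiplicity = 4, geometric multiplicity = 2

Determining the block sizes for each eigenvalue:
  λ = -1: with am = 4 and gm = 2, the partition is not yet determined (e.g. several partitions of 4 into 2 parts exist). Let N = A − (-1)·I. Computing rank(N^1) = 2, rank(N^2) = 1, rank(N^3) = 0; the number of blocks of size ≥ j is rank(N^{j−1}) − rank(N^j), giving [2, 1, 1]. So we have 1 block(s) of size 3, 1 block(s) of size 1 → block sizes [3, 1]

Assembling the blocks gives a Jordan form
J =
  [-1,  1,  0,  0]
  [ 0, -1,  1,  0]
  [ 0,  0, -1,  0]
  [ 0,  0,  0, -1]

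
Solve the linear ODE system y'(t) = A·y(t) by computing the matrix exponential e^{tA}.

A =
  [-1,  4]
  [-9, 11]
e^{tA} =
  [-6*t*exp(5*t) + exp(5*t), 4*t*exp(5*t)]
  [-9*t*exp(5*t), 6*t*exp(5*t) + exp(5*t)]

Strategy: write A = P · J · P⁻¹ where J is a Jordan canonical form, so e^{tA} = P · e^{tJ} · P⁻¹, and e^{tJ} can be computed block-by-block.

A has Jordan form
J =
  [5, 1]
  [0, 5]
(up to reordering of blocks).

Per-block formulas:
  For a 2×2 Jordan block J_2(5): exp(t · J_2(5)) = e^(5t)·(I + t·N), where N is the 2×2 nilpotent shift.

After assembling e^{tJ} and conjugating by P, we get:

e^{tA} =
  [-6*t*exp(5*t) + exp(5*t), 4*t*exp(5*t)]
  [-9*t*exp(5*t), 6*t*exp(5*t) + exp(5*t)]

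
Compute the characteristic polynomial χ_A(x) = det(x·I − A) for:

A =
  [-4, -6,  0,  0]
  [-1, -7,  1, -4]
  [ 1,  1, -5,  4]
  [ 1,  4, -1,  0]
x^4 + 16*x^3 + 96*x^2 + 256*x + 256

Expanding det(x·I − A) (e.g. by cofactor expansion or by noting that A is similar to its Jordan form J, which has the same characteristic polynomial as A) gives
  χ_A(x) = x^4 + 16*x^3 + 96*x^2 + 256*x + 256
which factors as (x + 4)^4. The eigenvalues (with algebraic multiplicities) are λ = -4 with multiplicity 4.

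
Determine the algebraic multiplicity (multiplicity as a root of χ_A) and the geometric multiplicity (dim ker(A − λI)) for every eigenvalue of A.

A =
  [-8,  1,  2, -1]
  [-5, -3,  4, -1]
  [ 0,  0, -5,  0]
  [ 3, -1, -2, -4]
λ = -5: alg = 4, geom = 2

Step 1 — factor the characteristic polynomial to read off the algebraic multiplicities:
  χ_A(x) = (x + 5)^4

Step 2 — compute geometric multiplicities via the rank-nullity identity g(λ) = n − rank(A − λI):
  rank(A − (-5)·I) = 2, so dim ker(A − (-5)·I) = n − 2 = 2

Summary:
  λ = -5: algebraic multiplicity = 4, geometric multiplicity = 2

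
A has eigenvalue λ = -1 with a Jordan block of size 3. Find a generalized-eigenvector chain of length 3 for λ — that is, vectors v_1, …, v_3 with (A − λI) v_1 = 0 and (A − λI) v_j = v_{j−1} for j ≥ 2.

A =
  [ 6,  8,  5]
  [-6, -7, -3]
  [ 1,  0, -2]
A Jordan chain for λ = -1 of length 3:
v_1 = (6, -9, 6)ᵀ
v_2 = (7, -6, 1)ᵀ
v_3 = (1, 0, 0)ᵀ

Let N = A − (-1)·I. We want v_3 with N^3 v_3 = 0 but N^2 v_3 ≠ 0; then v_{j-1} := N · v_j for j = 3, …, 2.

Pick v_3 = (1, 0, 0)ᵀ.
Then v_2 = N · v_3 = (7, -6, 1)ᵀ.
Then v_1 = N · v_2 = (6, -9, 6)ᵀ.

Sanity check: (A − (-1)·I) v_1 = (0, 0, 0)ᵀ = 0. ✓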